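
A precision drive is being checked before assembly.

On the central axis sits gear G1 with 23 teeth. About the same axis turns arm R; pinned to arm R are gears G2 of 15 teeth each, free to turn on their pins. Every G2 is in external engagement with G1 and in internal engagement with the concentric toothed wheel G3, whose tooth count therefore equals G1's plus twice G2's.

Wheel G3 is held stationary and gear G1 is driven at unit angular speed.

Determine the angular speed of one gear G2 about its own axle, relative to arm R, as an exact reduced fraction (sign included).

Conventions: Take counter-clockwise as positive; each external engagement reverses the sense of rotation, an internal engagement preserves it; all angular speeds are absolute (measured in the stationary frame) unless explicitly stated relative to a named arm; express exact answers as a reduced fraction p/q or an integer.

class = planetary set [G3 = 23+2·15 = 53; Willis about the carrier]
ring teeth: 23 + 2·15 = 53
23(ω_sun−ω_arm) = −53(ω_ring−ω_arm),  ω_ring = 0, ω_sun = 1
23(1−ω_arm) = −53(0−ω_arm)  ⇒  76·ω_arm = 23  ⇒  ω_arm = 23/76
sun–planet mesh: 23·(1−23/76) = −15·(ω_p−ω_arm)  ⇒  ω_p−ω_arm = -1219/1140
exact speed ratio = -1219/1140

-1219/1140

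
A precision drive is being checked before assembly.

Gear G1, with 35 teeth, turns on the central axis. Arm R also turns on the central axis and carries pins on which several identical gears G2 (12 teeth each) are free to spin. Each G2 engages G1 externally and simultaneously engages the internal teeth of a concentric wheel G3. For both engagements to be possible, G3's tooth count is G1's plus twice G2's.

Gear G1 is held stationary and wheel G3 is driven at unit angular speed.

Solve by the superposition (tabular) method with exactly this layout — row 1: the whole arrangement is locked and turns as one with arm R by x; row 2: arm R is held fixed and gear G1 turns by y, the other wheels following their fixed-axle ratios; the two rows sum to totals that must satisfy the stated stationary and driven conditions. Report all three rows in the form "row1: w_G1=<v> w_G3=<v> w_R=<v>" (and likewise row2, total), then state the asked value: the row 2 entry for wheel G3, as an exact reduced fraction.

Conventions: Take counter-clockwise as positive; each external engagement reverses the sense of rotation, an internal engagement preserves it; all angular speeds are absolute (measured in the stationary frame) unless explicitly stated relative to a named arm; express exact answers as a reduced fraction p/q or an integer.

planetary set (35T centre, 12T on arm, 59T internal) — Willis relation
superposition row 1 [locked train]: every member turns x
row 2 — arm fixed, fixed-axis ratios: sun y, ring −(35/59)·y, arm 0
boundary: total ω_sun = x + y = 0 and total ω_ring = x − (35/59)·y = 1  ⇒  y = -59/94, x = 59/94
row 2 ring = −(35/59)·(-59/94) = 35/94
totals (row 1 + row 2): sun 59/94 + (-59/94) = 0, ring 59/94 + 35/94 = 1, arm 59/94 + 0 = 59/94
asked cell (row2, ring) = 35/94

row1: w_G1=59/94 w_G3=59/94 w_R=59/94
row2: w_G1=-59/94 w_G3=35/94 w_R=0
total: w_G1=0 w_G3=1 w_R=59/94
asked value: 35/94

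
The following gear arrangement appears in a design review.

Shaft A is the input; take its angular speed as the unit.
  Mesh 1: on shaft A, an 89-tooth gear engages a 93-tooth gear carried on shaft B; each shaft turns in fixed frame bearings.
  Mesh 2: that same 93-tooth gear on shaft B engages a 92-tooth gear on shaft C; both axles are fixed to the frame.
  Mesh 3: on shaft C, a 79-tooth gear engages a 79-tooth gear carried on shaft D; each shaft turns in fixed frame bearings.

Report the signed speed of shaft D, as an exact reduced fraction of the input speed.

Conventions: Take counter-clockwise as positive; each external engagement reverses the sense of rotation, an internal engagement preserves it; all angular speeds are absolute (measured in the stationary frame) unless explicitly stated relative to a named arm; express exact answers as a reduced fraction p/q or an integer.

-89/92

3-mesh fixed-axis compound train (all bearings frame-fixed)
mesh 1 [89T→93T]: |ω|/ω_in = 1×89/93 = 89/93, sense flips to −
mesh 2 [93T→92T]: |ω|/ω_in = (89/93)×93/92 = 89/92, sense flips to +
mesh 3 [79T→79T]: |ω|/ω_in = (89/92)×79/79 = 89/92, sense flips to −
signed output speed (× input speed) = -89/92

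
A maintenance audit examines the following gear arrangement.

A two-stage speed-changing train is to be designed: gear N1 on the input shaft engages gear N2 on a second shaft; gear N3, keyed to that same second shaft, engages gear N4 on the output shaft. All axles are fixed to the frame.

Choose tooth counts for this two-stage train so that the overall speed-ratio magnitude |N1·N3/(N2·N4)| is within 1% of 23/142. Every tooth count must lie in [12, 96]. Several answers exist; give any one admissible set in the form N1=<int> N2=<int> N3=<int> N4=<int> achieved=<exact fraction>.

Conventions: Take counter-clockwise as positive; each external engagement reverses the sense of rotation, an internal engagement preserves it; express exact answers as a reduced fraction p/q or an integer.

topology: fixed-axis compound train — 2 stages, target 23/142
target = 23/142 in lowest terms: an exact hit needs N1·N3 = k·23 and N2·N4 = k·142 for one integer k, every count in [12, 96]; additionally prefer no 1:1 stage (N1 ≠ N2, N3 ≠ N4)
k = 1…11: no 1:1-free in-range split of k·23 and k·142 into factor pairs; take k = 12
k = 12: N1·N3 = 276 = 12·23, N2·N4 = 1704 = 24·71
achieved = 12·23/(24·71) = 23/142; |achieved − target| = 0 ≤ 23/14200 ✓

N1=12 N2=24 N3=23 N4=71 achieved=23/142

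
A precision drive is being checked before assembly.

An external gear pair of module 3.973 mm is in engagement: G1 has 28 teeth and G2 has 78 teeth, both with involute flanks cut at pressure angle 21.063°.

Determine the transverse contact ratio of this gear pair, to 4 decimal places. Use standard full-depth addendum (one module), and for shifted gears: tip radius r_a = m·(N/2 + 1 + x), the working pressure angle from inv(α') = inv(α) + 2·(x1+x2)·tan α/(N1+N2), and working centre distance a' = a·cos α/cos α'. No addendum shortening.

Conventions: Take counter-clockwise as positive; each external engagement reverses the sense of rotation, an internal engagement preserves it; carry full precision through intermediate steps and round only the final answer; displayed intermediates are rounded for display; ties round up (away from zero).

1.6779

single-mesh involute tooth geometry (28T engaging 78T at module 3.973)
base radii: r_b1 = 51.905661, r_b2 = 144.594343
tip radii: r_a1 = 59.595000, r_a2 = 158.920000
no profile shift: α' = α, a' = a
action lengths: √(r_a1²−r_b1²) = 29.280819, √(r_a2²−r_b2²) = 65.939688
base pitch p_b = π·m·cos α = 11.647603
CR = (29.280819 + 65.939688 − 210.569000·sin 21.06300°)/11.647603 = 1.677875
contact ratio ≈ 1.6779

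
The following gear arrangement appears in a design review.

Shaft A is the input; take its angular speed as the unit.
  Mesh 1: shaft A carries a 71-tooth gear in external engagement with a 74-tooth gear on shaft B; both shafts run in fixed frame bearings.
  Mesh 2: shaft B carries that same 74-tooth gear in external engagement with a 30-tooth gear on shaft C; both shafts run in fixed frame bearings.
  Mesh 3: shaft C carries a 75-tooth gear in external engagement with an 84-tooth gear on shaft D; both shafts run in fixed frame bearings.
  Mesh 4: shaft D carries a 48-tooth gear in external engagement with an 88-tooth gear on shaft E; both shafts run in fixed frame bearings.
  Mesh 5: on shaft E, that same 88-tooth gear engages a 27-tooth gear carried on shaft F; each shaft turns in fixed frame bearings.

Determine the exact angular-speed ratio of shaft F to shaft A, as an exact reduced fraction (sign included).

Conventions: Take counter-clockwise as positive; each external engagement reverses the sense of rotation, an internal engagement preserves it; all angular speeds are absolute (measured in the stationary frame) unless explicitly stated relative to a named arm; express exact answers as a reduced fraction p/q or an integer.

-710/189

class = fixed-axis compound train [5 meshes; 5 ratios multiply, 5 sense flips]
mesh 1 [71T→74T]: running ratio 71/74, sense −
mesh 2 [74T→30T]: running ratio 71/30, sense +
mesh 3 [75T→84T]: running ratio 355/168, sense −
mesh 4 [48T→88T]: running ratio 355/308, sense +
mesh 5 [88T→27T]: running ratio 710/189, sense −
ω_out/ω_in = -710/189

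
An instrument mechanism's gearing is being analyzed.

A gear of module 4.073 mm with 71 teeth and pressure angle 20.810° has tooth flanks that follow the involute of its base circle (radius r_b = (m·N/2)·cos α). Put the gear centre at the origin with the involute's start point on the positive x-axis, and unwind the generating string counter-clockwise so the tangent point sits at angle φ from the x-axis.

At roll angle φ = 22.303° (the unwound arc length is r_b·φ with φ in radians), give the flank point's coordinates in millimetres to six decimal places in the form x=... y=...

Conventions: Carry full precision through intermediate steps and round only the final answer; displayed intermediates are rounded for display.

recognized (one wheel, involute flank): single-mesh tooth geometry, m = 4.073, N = 71
pitch radius r_p = m·N/2 = 4.073·71/2 = 144.591500
base radius r_b = r_p·cos α = 144.591500·cos 20.810° = 135.158883
roll angle φ = 22.303° = 0.38926078 rad
x = r_b·(cos φ + φ·sin φ) = 145.014143
y = r_b·(sin φ − φ·cos φ) = 2.617281

x=145.014143 y=2.617281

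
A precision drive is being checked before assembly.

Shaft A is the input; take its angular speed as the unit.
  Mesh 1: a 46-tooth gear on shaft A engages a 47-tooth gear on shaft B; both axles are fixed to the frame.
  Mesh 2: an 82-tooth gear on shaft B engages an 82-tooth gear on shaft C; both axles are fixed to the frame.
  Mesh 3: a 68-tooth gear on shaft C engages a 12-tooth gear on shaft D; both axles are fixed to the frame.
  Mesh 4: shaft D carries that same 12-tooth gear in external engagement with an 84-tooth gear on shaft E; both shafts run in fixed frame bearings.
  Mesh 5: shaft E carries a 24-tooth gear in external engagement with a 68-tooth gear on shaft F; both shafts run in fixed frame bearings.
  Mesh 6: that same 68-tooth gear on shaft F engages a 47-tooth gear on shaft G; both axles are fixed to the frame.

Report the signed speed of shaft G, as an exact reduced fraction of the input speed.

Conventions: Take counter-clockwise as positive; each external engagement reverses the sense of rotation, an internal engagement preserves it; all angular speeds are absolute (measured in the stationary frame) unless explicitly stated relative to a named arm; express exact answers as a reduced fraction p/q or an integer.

6256/15463

6-mesh fixed-axis compound train (all bearings frame-fixed)
mesh 1 [46T→47T]: |ω|/ω_in = 1×46/47 = 46/47, sense flips to −
mesh 2 [82T→82T]: |ω|/ω_in = (46/47)×82/82 = 46/47, sense flips to +
mesh 3 [68T→12T]: |ω|/ω_in = (46/47)×68/12 = 782/141, sense flips to −
mesh 4 [12T→84T]: |ω|/ω_in = (782/141)×12/84 = 782/987, sense flips to +
mesh 5 [24T→68T]: |ω|/ω_in = (782/987)×24/68 = 92/329, sense flips to −
mesh 6 [68T→47T]: |ω|/ω_in = (92/329)×68/47 = 6256/15463, sense flips to +
signed output speed (× input speed) = 6256/15463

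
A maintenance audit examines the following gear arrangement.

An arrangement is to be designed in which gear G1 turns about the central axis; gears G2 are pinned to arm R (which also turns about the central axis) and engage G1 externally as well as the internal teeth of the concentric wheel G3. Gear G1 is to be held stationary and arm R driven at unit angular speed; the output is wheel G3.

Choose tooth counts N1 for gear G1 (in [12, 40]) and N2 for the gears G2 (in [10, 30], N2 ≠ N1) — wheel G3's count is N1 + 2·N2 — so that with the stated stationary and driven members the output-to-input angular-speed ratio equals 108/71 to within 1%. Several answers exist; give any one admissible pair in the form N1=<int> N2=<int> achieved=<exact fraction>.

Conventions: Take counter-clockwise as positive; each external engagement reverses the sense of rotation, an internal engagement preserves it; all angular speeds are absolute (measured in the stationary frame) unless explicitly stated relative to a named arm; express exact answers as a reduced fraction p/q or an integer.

planetary set to be sized for 108/71 (Willis relation)
Willis with ω_sun = 0: ω_ring/ω_arm = (N1+N3)/N3; set equal to 108/71  ⇒  N3/N1 = 1/(108/71 − 1) = 71/37
N3 = N1 + 2·N2  ⇒  N2/N1 = (N3/N1 − 1)/2 = (71/37 − 1)/2 = 17/37
smallest multiple with N1 ≥ 12 and N2 ≥ 10: k = 1  ⇒  N1 = 1·37 = 37, N2 = 1·17 = 17 (N1 ≤ 40, N2 ≤ 30, N2 ≠ N1 ✓), N3 = 37 + 2·17 = 71
check: (N1+N3)/N3 with N1 = 37, N3 = 71 gives 108/71; |achieved − target| = 0 ≤ 27/1775 ✓

N1=37 N2=17 achieved=108/71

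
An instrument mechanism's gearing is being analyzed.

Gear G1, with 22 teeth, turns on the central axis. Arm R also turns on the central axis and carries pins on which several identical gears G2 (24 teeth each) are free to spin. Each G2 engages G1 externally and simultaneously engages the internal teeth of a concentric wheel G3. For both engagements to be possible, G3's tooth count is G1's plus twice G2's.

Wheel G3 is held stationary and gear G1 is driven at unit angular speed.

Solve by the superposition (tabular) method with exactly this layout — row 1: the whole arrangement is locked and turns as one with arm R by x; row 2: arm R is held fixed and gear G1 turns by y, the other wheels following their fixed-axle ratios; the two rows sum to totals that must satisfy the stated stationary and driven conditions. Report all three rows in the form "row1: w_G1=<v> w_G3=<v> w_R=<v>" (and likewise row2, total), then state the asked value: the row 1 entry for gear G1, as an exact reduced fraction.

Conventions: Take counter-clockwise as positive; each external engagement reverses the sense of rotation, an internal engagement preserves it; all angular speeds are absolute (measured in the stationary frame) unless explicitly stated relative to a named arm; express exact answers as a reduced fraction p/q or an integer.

row1: w_G1=11/46 w_G3=11/46 w_R=11/46
row2: w_G1=35/46 w_G3=-11/46 w_R=0
total: w_G1=1 w_G3=0 w_R=11/46
asked value: 11/46

topology: planetary set — G1 22T / G2 24T / G3 70T, arm = carrier (Willis)
superposition row 1 [locked train]: every member turns x
superposition row 2 [arm held]: sun y, ring −(22/70)·y, arm 0
boundary: total ω_ring = x − (22/70)·y = 0 and total ω_sun = x + y = 1  ⇒  y = 35/46, x = 11/46
row 2 ring = −(22/70)·35/46 = -11/46
totals (row 1 + row 2): sun 11/46 + 35/46 = 1, ring 11/46 + (-11/46) = 0, arm 11/46 + 0 = 11/46
asked cell (row1, sun) = 11/46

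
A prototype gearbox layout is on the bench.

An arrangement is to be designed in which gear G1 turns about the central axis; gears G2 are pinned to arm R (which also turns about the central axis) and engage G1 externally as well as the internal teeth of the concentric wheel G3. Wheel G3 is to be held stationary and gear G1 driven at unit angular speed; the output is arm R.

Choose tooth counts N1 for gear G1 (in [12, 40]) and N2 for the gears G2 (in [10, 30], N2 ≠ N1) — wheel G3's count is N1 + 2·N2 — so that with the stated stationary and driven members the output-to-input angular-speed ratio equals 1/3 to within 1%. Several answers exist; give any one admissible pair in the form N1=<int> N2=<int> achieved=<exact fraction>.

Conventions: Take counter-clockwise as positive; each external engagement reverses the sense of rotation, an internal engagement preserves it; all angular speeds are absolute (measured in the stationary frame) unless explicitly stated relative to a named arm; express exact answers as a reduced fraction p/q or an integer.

N1=20 N2=10 achieved=1/3

topology: planetary set — design target 1/3, arm = carrier (Willis)
Willis with ω_ring = 0: ω_arm/ω_sun = N1/(N1+N3); set equal to 1/3  ⇒  N3/N1 = 1/(1/3) − 1 = 2
N3 = N1 + 2·N2  ⇒  N2/N1 = (N3/N1 − 1)/2 = (2 − 1)/2 = 1/2
smallest multiple with N1 ≥ 12 and N2 ≥ 10: k = 10  ⇒  N1 = 10·2 = 20, N2 = 10·1 = 10 (N1 ≤ 40, N2 ≤ 30, N2 ≠ N1 ✓), N3 = 20 + 2·10 = 40
check: N1/(N1+N3) with N1 = 20, N3 = 40 gives 1/3; |achieved − target| = 0 ≤ 1/300 ✓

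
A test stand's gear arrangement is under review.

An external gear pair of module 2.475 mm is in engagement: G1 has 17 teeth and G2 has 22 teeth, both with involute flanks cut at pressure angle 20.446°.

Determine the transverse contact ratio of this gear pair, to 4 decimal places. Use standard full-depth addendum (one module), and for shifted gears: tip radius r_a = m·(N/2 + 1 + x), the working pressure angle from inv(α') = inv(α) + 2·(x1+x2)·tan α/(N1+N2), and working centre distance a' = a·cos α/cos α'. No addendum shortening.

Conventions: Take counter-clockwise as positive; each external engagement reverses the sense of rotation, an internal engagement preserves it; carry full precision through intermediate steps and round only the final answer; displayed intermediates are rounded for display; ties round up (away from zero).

topology: single-mesh involute geometry — m = 2.475, 17T/22T pair
base radii: r_b1 = 19.712176, r_b2 = 25.509875
tip radii: r_a1 = 23.512500, r_a2 = 29.700000
no profile shift: α' = α, a' = a
action lengths: √(r_a1²−r_b1²) = 12.816699, √(r_a2²−r_b2²) = 15.209743
base pitch p_b = π·m·cos α = 7.285603
CR = (12.816699 + 15.209743 − 48.262500·sin 20.44600°)/7.285603 = 1.532772
contact ratio ≈ 1.5328

1.5328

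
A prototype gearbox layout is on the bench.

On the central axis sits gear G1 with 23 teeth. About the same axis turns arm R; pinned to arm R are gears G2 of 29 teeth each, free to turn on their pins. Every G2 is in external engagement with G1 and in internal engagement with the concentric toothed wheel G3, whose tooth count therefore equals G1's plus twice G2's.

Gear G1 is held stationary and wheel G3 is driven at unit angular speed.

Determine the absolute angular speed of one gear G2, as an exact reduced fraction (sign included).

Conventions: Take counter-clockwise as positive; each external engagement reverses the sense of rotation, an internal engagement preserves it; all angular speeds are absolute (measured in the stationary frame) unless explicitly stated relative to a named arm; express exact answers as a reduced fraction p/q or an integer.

81/58

class = planetary set [G3 = 23+2·29 = 81; Willis about the carrier]
ring teeth: 23 + 2·29 = 81
23(ω_sun−ω_arm) = −81(ω_ring−ω_arm),  ω_sun = 0, ω_ring = 1
23(0−ω_arm) = −81(1−ω_arm)  ⇒  104·ω_arm = 81  ⇒  ω_arm = 81/104
sun–planet mesh: 23·(0−81/104) = −29·(ω_p−ω_arm)  ⇒  ω_p−ω_arm = 1863/3016
ω_p = 81/104 + 1863/3016 = 81/58
exact speed ratio = 81/58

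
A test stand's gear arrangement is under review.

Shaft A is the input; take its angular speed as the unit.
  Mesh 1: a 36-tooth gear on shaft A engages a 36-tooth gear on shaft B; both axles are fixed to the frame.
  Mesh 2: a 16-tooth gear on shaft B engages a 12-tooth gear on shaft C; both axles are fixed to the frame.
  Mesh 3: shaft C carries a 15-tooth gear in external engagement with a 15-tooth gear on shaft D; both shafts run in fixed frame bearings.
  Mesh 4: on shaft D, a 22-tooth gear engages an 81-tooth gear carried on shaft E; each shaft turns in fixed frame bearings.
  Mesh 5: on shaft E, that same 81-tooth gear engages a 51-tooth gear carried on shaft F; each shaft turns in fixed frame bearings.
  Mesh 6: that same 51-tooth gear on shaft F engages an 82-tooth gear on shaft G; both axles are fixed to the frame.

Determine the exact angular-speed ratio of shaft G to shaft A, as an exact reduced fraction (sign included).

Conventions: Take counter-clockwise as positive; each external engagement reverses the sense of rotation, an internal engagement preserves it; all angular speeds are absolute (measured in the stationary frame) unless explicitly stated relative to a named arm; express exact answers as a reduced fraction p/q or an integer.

class = fixed-axis compound train [6 meshes; 6 ratios multiply, 6 sense flips]
mesh 1 [36T→36T]: running ratio 1, sense −
mesh 2 [16T→12T]: running ratio 4/3, sense +
mesh 3 [15T→15T]: running ratio 4/3, sense −
mesh 4 [22T→81T]: running ratio 88/243, sense +
mesh 5 [81T→51T]: running ratio 88/153, sense −
mesh 6 [51T→82T]: running ratio 44/123, sense +
ω_out/ω_in = 44/123

44/123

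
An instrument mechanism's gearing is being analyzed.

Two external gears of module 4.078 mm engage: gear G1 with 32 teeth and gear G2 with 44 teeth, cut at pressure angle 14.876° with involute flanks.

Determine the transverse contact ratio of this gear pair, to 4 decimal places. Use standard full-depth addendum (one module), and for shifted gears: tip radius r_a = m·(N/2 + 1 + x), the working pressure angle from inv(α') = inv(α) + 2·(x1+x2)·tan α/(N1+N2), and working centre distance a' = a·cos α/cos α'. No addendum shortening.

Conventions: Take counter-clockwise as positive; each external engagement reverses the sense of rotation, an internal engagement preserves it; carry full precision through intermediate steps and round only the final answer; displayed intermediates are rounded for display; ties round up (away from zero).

single-mesh involute tooth geometry (32T engaging 44T at module 4.078)
base radii: r_b1 = 63.061129, r_b2 = 86.709052
tip radii: r_a1 = 69.326000, r_a2 = 93.794000
no profile shift: α' = α, a' = a
action lengths: √(r_a1²−r_b1²) = 28.799103, √(r_a2²−r_b2²) = 35.761079
base pitch p_b = π·m·cos α = 12.382024
CR = (28.799103 + 35.761079 − 154.964000·sin 14.87600°)/12.382024 = 2.001013
contact ratio ≈ 2.0010

2.0010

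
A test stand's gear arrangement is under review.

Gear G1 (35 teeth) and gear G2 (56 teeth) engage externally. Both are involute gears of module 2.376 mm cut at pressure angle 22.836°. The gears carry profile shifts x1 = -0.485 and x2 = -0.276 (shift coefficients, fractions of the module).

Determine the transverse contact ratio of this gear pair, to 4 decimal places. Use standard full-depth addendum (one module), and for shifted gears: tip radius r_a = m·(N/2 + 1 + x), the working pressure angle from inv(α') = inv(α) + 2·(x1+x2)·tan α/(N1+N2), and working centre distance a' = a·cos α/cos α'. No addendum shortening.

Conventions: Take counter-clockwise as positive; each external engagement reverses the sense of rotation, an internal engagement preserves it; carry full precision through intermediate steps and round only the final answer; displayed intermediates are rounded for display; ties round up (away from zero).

1.7856

class = single-mesh tooth geometry [involute pair 35T × 56T, m = 2.376]
base radii: r_b1 = 38.320938, r_b2 = 61.313501
tip radii: r_a1 = 42.803640, r_a2 = 68.248224
inv(α') = inv(22.836°) + 2·(-0.485-0.276)·tan α/(35+56) = 0.01549442  ⇒  α' = 20.25173°
a' = a·cos α / cos α' = 108.1080·cos 22.836°/cos 20.25173° = 106.199606
action lengths: √(r_a1²−r_b1²) = 19.069800, √(r_a2²−r_b2²) = 29.974567
base pitch p_b = π·m·cos α = 6.879359
CR = (19.069800 + 29.974567 − 106.199606·sin 20.25173°)/6.879359 = 1.785611
contact ratio ≈ 1.7856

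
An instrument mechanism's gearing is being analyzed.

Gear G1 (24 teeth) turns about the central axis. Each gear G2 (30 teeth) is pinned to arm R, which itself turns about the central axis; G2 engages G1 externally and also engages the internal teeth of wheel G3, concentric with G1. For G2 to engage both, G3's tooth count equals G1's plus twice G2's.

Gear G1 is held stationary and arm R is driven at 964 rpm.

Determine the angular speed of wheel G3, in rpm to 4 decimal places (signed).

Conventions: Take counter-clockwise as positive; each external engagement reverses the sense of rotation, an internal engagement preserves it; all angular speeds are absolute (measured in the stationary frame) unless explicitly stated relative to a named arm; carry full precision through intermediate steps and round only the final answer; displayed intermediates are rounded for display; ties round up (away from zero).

+1239.4286 rpm

class = planetary set [G3 = 24+2·30 = 84; Willis about the carrier]
normalise by the input: solve with ω_arm = 1, then scale by 964 rpm
ring teeth: 24 + 2·30 = 84
24(ω_sun−ω_arm) = −84(ω_ring−ω_arm),  ω_sun = 0, ω_arm = 1
ω_ring = 1 − (24/84)(0−1) = 9/7
scale: ω_ring = 9/7 × 964 rpm = +1239.4286 rpm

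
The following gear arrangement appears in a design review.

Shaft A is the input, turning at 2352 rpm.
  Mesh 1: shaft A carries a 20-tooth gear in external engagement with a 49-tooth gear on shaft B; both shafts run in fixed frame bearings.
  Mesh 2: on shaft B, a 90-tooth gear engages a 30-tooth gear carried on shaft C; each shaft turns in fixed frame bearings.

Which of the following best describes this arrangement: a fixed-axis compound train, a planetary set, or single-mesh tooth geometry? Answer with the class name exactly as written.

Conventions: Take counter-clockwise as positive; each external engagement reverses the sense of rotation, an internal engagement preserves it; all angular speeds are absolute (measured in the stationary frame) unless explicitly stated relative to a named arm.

topology: fixed-axis compound train — 2 meshes, A→C
classification: fixed-axis compound train

fixed-axis compound train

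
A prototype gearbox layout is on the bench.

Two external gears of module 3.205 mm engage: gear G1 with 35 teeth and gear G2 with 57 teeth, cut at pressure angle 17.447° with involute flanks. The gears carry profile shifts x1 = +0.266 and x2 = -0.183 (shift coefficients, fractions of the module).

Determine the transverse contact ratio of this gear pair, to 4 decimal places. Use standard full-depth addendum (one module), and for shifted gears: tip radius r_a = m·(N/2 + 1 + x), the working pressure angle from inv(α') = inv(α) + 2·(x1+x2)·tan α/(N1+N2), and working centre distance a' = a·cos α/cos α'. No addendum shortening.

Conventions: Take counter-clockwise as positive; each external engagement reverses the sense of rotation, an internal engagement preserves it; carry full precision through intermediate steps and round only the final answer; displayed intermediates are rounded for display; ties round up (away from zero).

recognized (one external pair, fixed centres): single-mesh tooth geometry, m = 3.205, N1 = 35, N2 = 57
base radii: r_b1 = 53.507178, r_b2 = 87.140261
tip radii: r_a1 = 60.145030, r_a2 = 93.960985
inv(α') = inv(17.447°) + 2·(+0.266-0.183)·tan α/(35+57) = 0.01034158  ⇒  α' = 17.76955°
a' = a·cos α / cos α' = 147.4300·cos 17.447°/cos 17.76955° = 147.693647
action lengths: √(r_a1²−r_b1²) = 27.466462, √(r_a2²−r_b2²) = 35.146004
base pitch p_b = π·m·cos α = 9.605586
CR = (27.466462 + 35.146004 − 147.693647·sin 17.76955°)/9.605586 = 1.825808
contact ratio ≈ 1.8258

1.8258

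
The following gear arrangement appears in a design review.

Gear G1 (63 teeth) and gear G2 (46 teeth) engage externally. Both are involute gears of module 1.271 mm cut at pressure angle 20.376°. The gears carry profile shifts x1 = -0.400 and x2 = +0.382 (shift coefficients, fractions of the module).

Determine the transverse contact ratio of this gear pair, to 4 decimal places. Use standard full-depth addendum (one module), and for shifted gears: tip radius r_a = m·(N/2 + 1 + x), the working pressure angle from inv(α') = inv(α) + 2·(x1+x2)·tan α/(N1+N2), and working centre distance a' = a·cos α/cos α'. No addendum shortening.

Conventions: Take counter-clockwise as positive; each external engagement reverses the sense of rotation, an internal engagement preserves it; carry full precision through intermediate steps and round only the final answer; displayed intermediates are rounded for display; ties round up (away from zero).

recognized (one external pair, fixed centres): single-mesh tooth geometry, m = 1.271, N1 = 63, N2 = 46
base radii: r_b1 = 37.531333, r_b2 = 27.403830
tip radii: r_a1 = 40.799100, r_a2 = 30.989522
inv(α') = inv(20.376°) + 2·(-0.400+0.382)·tan α/(63+46) = 0.01566897  ⇒  α' = 20.32491°
a' = a·cos α / cos α' = 69.2695·cos 20.376°/cos 20.32491° = 69.246595
action lengths: √(r_a1²−r_b1²) = 15.998926, √(r_a2²−r_b2²) = 14.469988
base pitch p_b = π·m·cos α = 3.743116
CR = (15.998926 + 14.469988 − 69.246595·sin 20.32491°)/3.743116 = 1.714231
contact ratio ≈ 1.7142

1.7142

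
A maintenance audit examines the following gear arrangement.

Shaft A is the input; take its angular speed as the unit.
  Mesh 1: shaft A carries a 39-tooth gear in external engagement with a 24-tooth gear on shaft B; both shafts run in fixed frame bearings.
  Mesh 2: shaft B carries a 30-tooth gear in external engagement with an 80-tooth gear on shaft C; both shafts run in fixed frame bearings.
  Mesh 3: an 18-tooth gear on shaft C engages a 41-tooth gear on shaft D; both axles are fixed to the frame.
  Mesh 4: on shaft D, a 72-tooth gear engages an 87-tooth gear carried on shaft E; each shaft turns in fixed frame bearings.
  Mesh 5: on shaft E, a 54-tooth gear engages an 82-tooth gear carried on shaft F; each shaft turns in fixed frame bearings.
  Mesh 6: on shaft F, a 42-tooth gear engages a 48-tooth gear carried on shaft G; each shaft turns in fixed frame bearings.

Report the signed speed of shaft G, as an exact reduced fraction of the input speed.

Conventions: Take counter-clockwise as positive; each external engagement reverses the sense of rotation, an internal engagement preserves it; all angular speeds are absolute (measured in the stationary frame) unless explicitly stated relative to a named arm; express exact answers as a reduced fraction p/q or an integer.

199017/1559968

6-mesh fixed-axis compound train (all bearings frame-fixed)
mesh 1 [39T→24T]: |ω|/ω_in = 1×39/24 = 13/8, sense flips to −
mesh 2 [30T→80T]: |ω|/ω_in = (13/8)×30/80 = 39/64, sense flips to +
mesh 3 [18T→41T]: |ω|/ω_in = (39/64)×18/41 = 351/1312, sense flips to −
mesh 4 [72T→87T]: |ω|/ω_in = (351/1312)×72/87 = 1053/4756, sense flips to +
mesh 5 [54T→82T]: |ω|/ω_in = (1053/4756)×54/82 = 28431/194996, sense flips to −
mesh 6 [42T→48T]: |ω|/ω_in = (28431/194996)×42/48 = 199017/1559968, sense flips to +
signed output speed (× input speed) = 199017/1559968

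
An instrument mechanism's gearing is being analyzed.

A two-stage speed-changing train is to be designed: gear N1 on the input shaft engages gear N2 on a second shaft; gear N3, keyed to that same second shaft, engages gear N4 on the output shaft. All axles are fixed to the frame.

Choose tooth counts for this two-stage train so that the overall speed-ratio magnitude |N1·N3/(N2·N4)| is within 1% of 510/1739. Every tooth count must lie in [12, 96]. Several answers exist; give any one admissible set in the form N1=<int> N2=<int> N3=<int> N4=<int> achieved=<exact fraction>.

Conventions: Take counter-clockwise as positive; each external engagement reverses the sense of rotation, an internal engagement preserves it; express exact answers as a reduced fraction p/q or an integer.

topology: fixed-axis compound train — 2 stages, target 510/1739
target = 510/1739 in lowest terms: an exact hit needs N1·N3 = k·510 and N2·N4 = k·1739 for one integer k, every count in [12, 96]; additionally prefer no 1:1 stage (N1 ≠ N2, N3 ≠ N4)
k = 1: N1·N3 = 510 = 15·34, N2·N4 = 1739 = 37·47
achieved = 15·34/(37·47) = 510/1739; |achieved − target| = 0 ≤ 51/17390 ✓

N1=15 N2=37 N3=34 N4=47 achieved=510/1739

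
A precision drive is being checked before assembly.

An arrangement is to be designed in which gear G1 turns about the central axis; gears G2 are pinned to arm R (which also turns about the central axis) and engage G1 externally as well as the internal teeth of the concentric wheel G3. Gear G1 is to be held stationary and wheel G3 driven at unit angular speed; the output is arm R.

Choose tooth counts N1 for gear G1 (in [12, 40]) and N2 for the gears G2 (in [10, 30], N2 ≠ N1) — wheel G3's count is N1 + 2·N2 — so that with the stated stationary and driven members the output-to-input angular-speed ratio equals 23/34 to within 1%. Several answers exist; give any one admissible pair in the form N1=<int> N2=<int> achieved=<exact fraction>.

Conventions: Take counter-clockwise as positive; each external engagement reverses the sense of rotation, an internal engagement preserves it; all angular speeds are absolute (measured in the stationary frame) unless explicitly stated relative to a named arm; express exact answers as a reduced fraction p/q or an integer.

N1=22 N2=12 achieved=23/34

class = planetary set [ratio 23/34 wanted; Willis about the carrier]
Willis with ω_sun = 0: ω_arm/ω_ring = N3/(N1+N3); set equal to 23/34  ⇒  N3/N1 = (23/34)/(1 − 23/34) = 23/11
N3 = N1 + 2·N2  ⇒  N2/N1 = (N3/N1 − 1)/2 = (23/11 − 1)/2 = 6/11
smallest multiple with N1 ≥ 12 and N2 ≥ 10: k = 2  ⇒  N1 = 2·11 = 22, N2 = 2·6 = 12 (N1 ≤ 40, N2 ≤ 30, N2 ≠ N1 ✓), N3 = 22 + 2·12 = 46
check: N3/(N1+N3) with N1 = 22, N3 = 46 gives 23/34; |achieved − target| = 0 ≤ 23/3400 ✓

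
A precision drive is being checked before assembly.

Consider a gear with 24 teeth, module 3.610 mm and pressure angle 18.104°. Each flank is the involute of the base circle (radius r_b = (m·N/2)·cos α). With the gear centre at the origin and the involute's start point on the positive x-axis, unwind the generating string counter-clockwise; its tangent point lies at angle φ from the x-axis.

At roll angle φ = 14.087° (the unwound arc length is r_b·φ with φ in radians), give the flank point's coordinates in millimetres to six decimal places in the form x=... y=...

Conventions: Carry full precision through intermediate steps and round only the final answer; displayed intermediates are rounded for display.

x=42.401171 y=0.202757

class = single-mesh tooth geometry [base-circle involute, m = 3.610, 24T]
pitch radius r_p = m·N/2 = 3.610·24/2 = 43.320000
base radius r_b = r_p·cos α = 43.320000·cos 18.104° = 41.175402
roll angle φ = 14.087° = 0.24586453 rad
x = r_b·(cos φ + φ·sin φ) = 42.401171
y = r_b·(sin φ − φ·cos φ) = 0.202757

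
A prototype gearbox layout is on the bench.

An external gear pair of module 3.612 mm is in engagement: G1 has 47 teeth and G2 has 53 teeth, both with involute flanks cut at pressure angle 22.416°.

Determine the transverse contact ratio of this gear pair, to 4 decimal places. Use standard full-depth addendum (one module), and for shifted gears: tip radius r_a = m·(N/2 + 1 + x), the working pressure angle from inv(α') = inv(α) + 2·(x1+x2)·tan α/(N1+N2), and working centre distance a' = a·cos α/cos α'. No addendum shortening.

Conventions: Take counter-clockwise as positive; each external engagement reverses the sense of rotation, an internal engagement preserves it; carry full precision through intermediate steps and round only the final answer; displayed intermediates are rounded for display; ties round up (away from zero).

1.6374

topology: single-mesh involute geometry — m = 3.612, 47T/53T pair
base radii: r_b1 = 78.468281, r_b2 = 88.485508
tip radii: r_a1 = 88.494000, r_a2 = 99.330000
no profile shift: α' = α, a' = a
action lengths: √(r_a1²−r_b1²) = 40.913530, √(r_a2²−r_b2²) = 45.130519
base pitch p_b = π·m·cos α = 10.490016
CR = (40.913530 + 45.130519 − 180.600000·sin 22.41600°)/10.490016 = 1.637377
contact ratio ≈ 1.6374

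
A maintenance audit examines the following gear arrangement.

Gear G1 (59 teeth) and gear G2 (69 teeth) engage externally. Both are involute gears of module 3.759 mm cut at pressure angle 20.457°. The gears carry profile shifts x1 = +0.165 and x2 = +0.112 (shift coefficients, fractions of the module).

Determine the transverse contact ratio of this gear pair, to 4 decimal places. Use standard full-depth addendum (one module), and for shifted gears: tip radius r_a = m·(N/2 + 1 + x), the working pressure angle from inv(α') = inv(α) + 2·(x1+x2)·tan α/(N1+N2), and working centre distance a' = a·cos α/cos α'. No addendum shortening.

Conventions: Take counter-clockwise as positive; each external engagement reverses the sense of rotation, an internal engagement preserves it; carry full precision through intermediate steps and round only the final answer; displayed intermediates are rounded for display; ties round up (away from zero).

1.7289

class = single-mesh tooth geometry [involute pair 59T × 69T, m = 3.759]
base radii: r_b1 = 103.897163, r_b2 = 121.506852
tip radii: r_a1 = 115.269735, r_a2 = 133.865508
inv(α') = inv(20.457°) + 2·(+0.165+0.112)·tan α/(59+69) = 0.01760203  ⇒  α' = 21.09947°
a' = a·cos α / cos α' = 240.5760·cos 20.457°/cos 21.09947° = 241.601750
action lengths: √(r_a1²−r_b1²) = 49.924856, √(r_a2²−r_b2²) = 56.178814
base pitch p_b = π·m·cos α = 11.064494
CR = (49.924856 + 56.178814 − 241.601750·sin 21.09947°)/11.064494 = 1.728945
contact ratio ≈ 1.7289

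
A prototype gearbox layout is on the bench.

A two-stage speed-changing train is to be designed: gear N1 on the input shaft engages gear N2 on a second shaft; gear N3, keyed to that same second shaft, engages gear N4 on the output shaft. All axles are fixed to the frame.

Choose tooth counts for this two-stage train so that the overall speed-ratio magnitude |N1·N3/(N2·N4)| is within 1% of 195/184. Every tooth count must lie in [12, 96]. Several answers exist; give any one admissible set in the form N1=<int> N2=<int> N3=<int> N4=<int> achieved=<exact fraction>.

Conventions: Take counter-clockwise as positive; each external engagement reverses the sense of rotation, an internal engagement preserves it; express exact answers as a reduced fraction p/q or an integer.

N1=13 N2=16 N3=30 N4=23 achieved=195/184

2-stage fixed-axis compound train for ratio 195/184
target = 195/184 in lowest terms: an exact hit needs N1·N3 = k·195 and N2·N4 = k·184 for one integer k, every count in [12, 96]; additionally prefer no 1:1 stage (N1 ≠ N2, N3 ≠ N4)
k = 1: no 1:1-free in-range split of k·195 and k·184 into factor pairs; take k = 2
k = 2: N1·N3 = 390 = 13·30, N2·N4 = 368 = 16·23
achieved = 13·30/(16·23) = 195/184; |achieved − target| = 0 ≤ 39/3680 ✓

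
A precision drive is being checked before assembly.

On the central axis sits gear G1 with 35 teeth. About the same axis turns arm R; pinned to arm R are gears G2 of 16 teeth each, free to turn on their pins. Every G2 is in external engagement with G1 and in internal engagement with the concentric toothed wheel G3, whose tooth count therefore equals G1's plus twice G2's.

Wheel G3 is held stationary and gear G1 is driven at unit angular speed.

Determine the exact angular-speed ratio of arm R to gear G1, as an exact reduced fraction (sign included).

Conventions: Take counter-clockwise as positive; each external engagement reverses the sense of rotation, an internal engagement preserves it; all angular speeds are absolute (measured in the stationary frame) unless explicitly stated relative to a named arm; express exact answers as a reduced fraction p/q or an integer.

class = planetary set [G3 = 35+2·16 = 67; Willis about the carrier]
ring teeth: 35 + 2·16 = 67
35(ω_sun−ω_arm) = −67(ω_ring−ω_arm),  ω_ring = 0, ω_sun = 1
35(1−ω_arm) = −67(0−ω_arm)  ⇒  102·ω_arm = 35  ⇒  ω_arm = 35/102
ω_out/ω_in = 35/102

35/102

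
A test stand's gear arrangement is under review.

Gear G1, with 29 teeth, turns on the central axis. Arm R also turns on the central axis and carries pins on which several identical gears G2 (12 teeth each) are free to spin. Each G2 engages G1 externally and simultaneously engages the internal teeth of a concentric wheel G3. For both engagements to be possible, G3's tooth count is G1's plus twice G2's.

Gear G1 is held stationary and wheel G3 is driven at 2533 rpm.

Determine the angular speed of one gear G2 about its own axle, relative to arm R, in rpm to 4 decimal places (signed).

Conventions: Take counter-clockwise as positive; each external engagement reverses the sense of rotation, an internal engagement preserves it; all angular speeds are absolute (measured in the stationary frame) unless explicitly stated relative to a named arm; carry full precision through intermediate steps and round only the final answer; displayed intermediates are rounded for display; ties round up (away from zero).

+3956.5254 rpm

recognized (axles ride arm R): planetary set, 29/12/53 teeth
normalise by the input: solve with ω_ring = 1, then scale by 2533 rpm
ring teeth: 29 + 2·12 = 53
29(ω_sun−ω_arm) = −53(ω_ring−ω_arm),  ω_sun = 0, ω_ring = 1
29(0−ω_arm) = −53(1−ω_arm)  ⇒  82·ω_arm = 53  ⇒  ω_arm = 53/82
sun–planet mesh: 29·(0−53/82) = −12·(ω_p−ω_arm)  ⇒  ω_p−ω_arm = 1537/984
scale: ω_p−ω_arm = 1537/984 × 2533 rpm = +3956.5254 rpm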